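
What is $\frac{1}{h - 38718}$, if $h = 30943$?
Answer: $- \frac{1}{7775} \approx -0.00012862$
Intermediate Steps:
$\frac{1}{h - 38718} = \frac{1}{30943 - 38718} = \frac{1}{-7775} = - \frac{1}{7775}$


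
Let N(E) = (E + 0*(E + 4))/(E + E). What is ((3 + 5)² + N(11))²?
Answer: 16641/4 ≈ 4160.3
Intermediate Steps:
N(E) = ½ (N(E) = (E + 0*(4 + E))/((2*E)) = (E + 0)*(1/(2*E)) = E*(1/(2*E)) = ½)
((3 + 5)² + N(11))² = ((3 + 5)² + ½)² = (8² + ½)² = (64 + ½)² = (129/2)² = 16641/4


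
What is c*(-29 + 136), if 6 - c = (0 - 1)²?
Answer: 535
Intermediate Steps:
c = 5 (c = 6 - (0 - 1)² = 6 - 1*(-1)² = 6 - 1*1 = 6 - 1 = 5)
c*(-29 + 136) = 5*(-29 + 136) = 5*107 = 535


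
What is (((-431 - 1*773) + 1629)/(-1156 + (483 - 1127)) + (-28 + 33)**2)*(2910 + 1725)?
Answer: 918245/8 ≈ 1.1478e+5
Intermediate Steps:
(((-431 - 1*773) + 1629)/(-1156 + (483 - 1127)) + (-28 + 33)**2)*(2910 + 1725) = (((-431 - 773) + 1629)/(-1156 - 644) + 5**2)*4635 = ((-1204 + 1629)/(-1800) + 25)*4635 = (425*(-1/1800) + 25)*4635 = (-17/72 + 25)*4635 = (1783/72)*4635 = 918245/8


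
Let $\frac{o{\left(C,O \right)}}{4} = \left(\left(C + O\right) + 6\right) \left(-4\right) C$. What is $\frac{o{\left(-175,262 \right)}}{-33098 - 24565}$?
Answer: $- \frac{86800}{19221} \approx -4.5159$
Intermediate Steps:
$o{\left(C,O \right)} = 4 C \left(-24 - 4 C - 4 O\right)$ ($o{\left(C,O \right)} = 4 \left(\left(C + O\right) + 6\right) \left(-4\right) C = 4 \left(6 + C + O\right) \left(-4\right) C = 4 \left(-24 - 4 C - 4 O\right) C = 4 C \left(-24 - 4 C - 4 O\right)$)
$\frac{o{\left(-175,262 \right)}}{-33098 - 24565} = \frac{\left(-16\right) \left(-175\right) \left(6 - 175 + 262\right)}{-33098 - 24565} = \frac{\left(-16\right) \left(-175\right) 93}{-33098 - 24565} = \frac{260400}{-57663} = 260400 \left(- \frac{1}{57663}\right) = - \frac{86800}{19221}$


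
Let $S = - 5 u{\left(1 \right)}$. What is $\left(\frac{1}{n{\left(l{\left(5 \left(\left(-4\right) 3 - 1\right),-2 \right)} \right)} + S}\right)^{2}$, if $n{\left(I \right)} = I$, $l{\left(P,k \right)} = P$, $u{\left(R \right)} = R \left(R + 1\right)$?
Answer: $\frac{1}{5625} \approx 0.00017778$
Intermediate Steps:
$u{\left(R \right)} = R \left(1 + R\right)$
$S = -10$ ($S = - 5 \cdot 1 \left(1 + 1\right) = - 5 \cdot 1 \cdot 2 = \left(-5\right) 2 = -10$)
$\left(\frac{1}{n{\left(l{\left(5 \left(\left(-4\right) 3 - 1\right),-2 \right)} \right)} + S}\right)^{2} = \left(\frac{1}{5 \left(\left(-4\right) 3 - 1\right) - 10}\right)^{2} = \left(\frac{1}{5 \left(-12 - 1\right) - 10}\right)^{2} = \left(\frac{1}{5 \left(-13\right) - 10}\right)^{2} = \left(\frac{1}{-65 - 10}\right)^{2} = \left(\frac{1}{-75}\right)^{2} = \left(- \frac{1}{75}\right)^{2} = \frac{1}{5625}$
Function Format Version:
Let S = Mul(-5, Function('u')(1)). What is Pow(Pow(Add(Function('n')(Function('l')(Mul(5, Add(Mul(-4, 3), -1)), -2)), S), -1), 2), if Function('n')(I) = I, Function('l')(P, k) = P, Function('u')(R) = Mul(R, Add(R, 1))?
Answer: Rational(1, 5625) ≈ 0.00017778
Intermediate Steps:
Function('u')(R) = Mul(R, Add(1, R))
S = -10 (S = Mul(-5, Mul(1, Add(1, 1))) = Mul(-5, Mul(1, 2)) = Mul(-5, 2) = -10)
Pow(Pow(Add(Function('n')(Function('l')(Mul(5, Add(Mul(-4, 3), -1)), -2)), S), -1), 2) = Pow(Pow(Add(Mul(5, Add(Mul(-4, 3), -1)), -10), -1), 2) = Pow(Pow(Add(Mul(5, Add(-12, -1)), -10), -1), 2) = Pow(Pow(Add(Mul(5, -13), -10), -1), 2) = Pow(Pow(Add(-65, -10), -1), 2) = Pow(Pow(-75, -1), 2) = Pow(Rational(-1, 75), 2) = Rational(1, 5625)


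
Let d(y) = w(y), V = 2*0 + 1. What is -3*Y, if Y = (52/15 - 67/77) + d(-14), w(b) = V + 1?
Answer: -5309/385 ≈ -13.790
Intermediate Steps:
V = 1 (V = 0 + 1 = 1)
w(b) = 2 (w(b) = 1 + 1 = 2)
d(y) = 2
Y = 5309/1155 (Y = (52/15 - 67/77) + 2 = 2999/1155 + 2 = 5309/1155 ≈ 4.5965)
-3*Y = -3*5309/1155 = -5309/385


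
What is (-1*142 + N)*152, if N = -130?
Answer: -41344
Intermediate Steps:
(-1*142 + N)*152 = (-1*142 - 130)*152 = (-142 - 130)*152 = -272*152 = -41344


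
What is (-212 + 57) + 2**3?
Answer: -147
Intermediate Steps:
(-212 + 57) + 2**3 = -155 + 8 = -147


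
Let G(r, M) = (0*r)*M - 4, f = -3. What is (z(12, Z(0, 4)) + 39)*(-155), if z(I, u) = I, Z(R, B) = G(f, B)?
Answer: -7905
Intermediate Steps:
G(r, M) = -4 (G(r, M) = 0*M - 4 = 0 - 4 = -4)
Z(R, B) = -4
(z(12, Z(0, 4)) + 39)*(-155) = (12 + 39)*(-155) = 51*(-155) = -7905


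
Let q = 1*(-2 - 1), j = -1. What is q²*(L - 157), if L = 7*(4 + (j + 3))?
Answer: -1035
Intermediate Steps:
L = 42 (L = 7*(4 + (-1 + 3)) = 7*(4 + 2) = 7*6 = 42)
q = -3 (q = 1*(-3) = -3)
q²*(L - 157) = (-3)²*(42 - 157) = 9*(-115) = -1035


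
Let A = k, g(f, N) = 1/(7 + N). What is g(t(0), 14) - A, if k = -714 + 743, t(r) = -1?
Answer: -608/21 ≈ -28.952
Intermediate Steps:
k = 29
A = 29
g(t(0), 14) - A = 1/(7 + 14) - 1*29 = 1/21 - 29 = -608/21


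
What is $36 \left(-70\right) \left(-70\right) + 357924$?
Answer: $534324$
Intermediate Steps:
$36 \left(-70\right) \left(-70\right) + 357924 = \left(-2520\right) \left(-70\right) + 357924 = 176400 + 357924 = 534324$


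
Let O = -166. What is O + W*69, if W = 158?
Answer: 10736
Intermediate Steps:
O + W*69 = -166 + 158*69 = -166 + 10902 = 10736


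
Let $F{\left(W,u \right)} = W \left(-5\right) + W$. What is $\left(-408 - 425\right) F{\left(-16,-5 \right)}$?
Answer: $-53312$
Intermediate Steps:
$F{\left(W,u \right)} = - 4 W$ ($F{\left(W,u \right)} = - 5 W + W = - 4 W$)
$\left(-408 - 425\right) F{\left(-16,-5 \right)} = \left(-408 - 425\right) \left(\left(-4\right) \left(-16\right)\right) = \left(-408 - 425\right) 64 = \left(-833\right) 64 = -53312$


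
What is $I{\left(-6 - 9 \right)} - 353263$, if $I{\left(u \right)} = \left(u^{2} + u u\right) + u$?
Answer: $-352828$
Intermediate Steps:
$I{\left(u \right)} = u + 2 u^{2}$ ($I{\left(u \right)} = \left(u^{2} + u^{2}\right) + u = 2 u^{2} + u = u + 2 u^{2}$)
$I{\left(-6 - 9 \right)} - 353263 = \left(-6 - 9\right) \left(1 + 2 \left(-6 - 9\right)\right) - 353263 = - 15 \left(1 + 2 \left(-15\right)\right) - 353263 = - 15 \left(1 - 30\right) - 353263 = \left(-15\right) \left(-29\right) - 353263 = 435 - 353263 = -352828$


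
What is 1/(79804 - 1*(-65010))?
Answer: 1/144814 ≈ 6.9054e-6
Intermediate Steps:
1/(79804 - 1*(-65010)) = 1/(79804 + 65010) = 1/144814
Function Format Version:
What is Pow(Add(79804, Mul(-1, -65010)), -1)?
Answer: Rational(1, 144814) ≈ 6.9054e-6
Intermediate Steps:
Pow(Add(79804, Mul(-1, -65010)), -1) = Pow(Add(79804, 65010), -1) = Pow(144814, -1) = Rational(1, 144814)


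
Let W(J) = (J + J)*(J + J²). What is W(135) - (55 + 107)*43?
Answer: 4950234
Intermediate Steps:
W(J) = 2*J*(J + J²) (W(J) = (2*J)*(J + J²) = 2*J*(J + J²))
W(135) - (55 + 107)*43 = 2*135²*(1 + 135) - (55 + 107)*43 = 2*18225*136 - 162*43 = 4957200 - 1*6966 = 4957200 - 6966 = 4950234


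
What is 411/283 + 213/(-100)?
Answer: -19179/28300 ≈ -0.67770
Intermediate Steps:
411/283 + 213/(-100) = 411*(1/283) + 213*(-1/100) = 411/283 - 213/100 = -19179/28300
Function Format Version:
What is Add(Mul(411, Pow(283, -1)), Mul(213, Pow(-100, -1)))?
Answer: Rational(-19179, 28300) ≈ -0.67770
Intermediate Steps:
Add(Mul(411, Pow(283, -1)), Mul(213, Pow(-100, -1))) = Add(Mul(411, Rational(1, 283)), Mul(213, Rational(-1, 100))) = Add(Rational(411, 283), Rational(-213, 100)) = Rational(-19179, 28300)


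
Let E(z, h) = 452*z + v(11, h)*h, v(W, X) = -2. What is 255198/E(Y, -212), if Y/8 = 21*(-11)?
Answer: -127599/417436 ≈ -0.30567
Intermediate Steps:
Y = -1848 (Y = 8*(21*(-11)) = 8*(-231) = -1848)
E(z, h) = -2*h + 452*z (E(z, h) = 452*z - 2*h = -2*h + 452*z)
255198/E(Y, -212) = 255198/(-2*(-212) + 452*(-1848)) = 255198/(424 - 835296) = 255198/(-834872) = 255198*(-1/834872) = -127599/417436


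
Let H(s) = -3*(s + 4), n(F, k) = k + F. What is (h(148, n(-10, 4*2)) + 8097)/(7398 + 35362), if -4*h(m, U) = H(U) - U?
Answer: 4049/21380 ≈ 0.18938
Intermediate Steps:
n(F, k) = F + k
H(s) = -12 - 3*s (H(s) = -3*(4 + s) = -12 - 3*s)
h(m, U) = 3 + U (h(m, U) = -((-12 - 3*U) - U)/4 = -(-12 - 4*U)/4 = 3 + U)
(h(148, n(-10, 4*2)) + 8097)/(7398 + 35362) = ((3 + (-10 + 4*2)) + 8097)/(7398 + 35362) = ((3 + (-10 + 8)) + 8097)/42760 = ((3 - 2) + 8097)*(1/42760) = (1 + 8097)*(1/42760) = 8098*(1/42760) = 4049/21380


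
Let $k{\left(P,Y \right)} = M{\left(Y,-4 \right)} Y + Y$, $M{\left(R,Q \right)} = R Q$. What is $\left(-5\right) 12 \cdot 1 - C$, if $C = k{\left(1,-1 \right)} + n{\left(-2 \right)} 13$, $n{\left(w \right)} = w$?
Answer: $-29$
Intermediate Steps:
$M{\left(R,Q \right)} = Q R$
$k{\left(P,Y \right)} = Y - 4 Y^{2}$ ($k{\left(P,Y \right)} = - 4 Y Y + Y = - 4 Y^{2} + Y = Y - 4 Y^{2}$)
$C = -31$ ($C = - (1 - -4) - 26 = - (1 + 4) - 26 = \left(-1\right) 5 - 26 = -5 - 26 = -31$)
$\left(-5\right) 12 \cdot 1 - C = \left(-5\right) 12 \cdot 1 - -31 = \left(-60\right) 1 + 31 = -60 + 31 = -29$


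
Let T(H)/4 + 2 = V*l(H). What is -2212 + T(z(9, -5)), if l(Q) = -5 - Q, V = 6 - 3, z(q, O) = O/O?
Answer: -2292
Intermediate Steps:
z(q, O) = 1
V = 3
T(H) = -68 - 12*H (T(H) = -8 + 4*(3*(-5 - H)) = -8 + 4*(-15 - 3*H) = -8 + (-60 - 12*H) = -68 - 12*H)
-2212 + T(z(9, -5)) = -2212 + (-68 - 12*1) = -2212 + (-68 - 12) = -2212 - 80 = -2292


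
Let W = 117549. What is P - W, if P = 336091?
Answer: 218542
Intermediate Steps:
P - W = 336091 - 1*117549 = 336091 - 117549 = 218542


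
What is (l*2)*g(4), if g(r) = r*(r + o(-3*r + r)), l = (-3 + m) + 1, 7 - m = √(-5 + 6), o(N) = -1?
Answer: 96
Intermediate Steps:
m = 6 (m = 7 - √(-5 + 6) = 7 - √1 = 7 - 1*1 = 7 - 1 = 6)
l = 4 (l = (-3 + 6) + 1 = 3 + 1 = 4)
g(r) = r*(-1 + r) (g(r) = r*(r - 1) = r*(-1 + r))
(l*2)*g(4) = (4*2)*(4*(-1 + 4)) = 8*(4*3) = 8*12 = 96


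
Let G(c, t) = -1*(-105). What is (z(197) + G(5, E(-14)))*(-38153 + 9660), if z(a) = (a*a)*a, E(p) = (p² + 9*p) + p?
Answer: -217842604654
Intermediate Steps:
E(p) = p² + 10*p
G(c, t) = 105
z(a) = a³ (z(a) = a²*a = a³)
(z(197) + G(5, E(-14)))*(-38153 + 9660) = (197³ + 105)*(-38153 + 9660) = (7645373 + 105)*(-28493) = 7645478*(-28493) = -217842604654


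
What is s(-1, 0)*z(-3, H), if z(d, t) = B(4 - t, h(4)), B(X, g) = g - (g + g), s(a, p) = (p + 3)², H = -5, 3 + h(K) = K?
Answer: -9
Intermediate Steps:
h(K) = -3 + K
s(a, p) = (3 + p)²
B(X, g) = -g (B(X, g) = g - 2*g = -g)
z(d, t) = -1 (z(d, t) = -(-3 + 4) = -1*1 = -1)
s(-1, 0)*z(-3, H) = (3 + 0)²*(-1) = 3²*(-1) = 9*(-1) = -9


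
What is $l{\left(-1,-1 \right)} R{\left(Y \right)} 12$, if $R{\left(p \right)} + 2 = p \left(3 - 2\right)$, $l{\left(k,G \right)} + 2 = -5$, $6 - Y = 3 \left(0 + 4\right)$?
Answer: $672$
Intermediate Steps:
$Y = -6$ ($Y = 6 - 3 \left(0 + 4\right) = 6 - 3 \cdot 4 = 6 - 12 = -6$)
$l{\left(k,G \right)} = -7$ ($l{\left(k,G \right)} = -2 - 5 = -7$)
$R{\left(p \right)} = -2 + p$ ($R{\left(p \right)} = -2 + p \left(3 - 2\right) = -2 + p 1 = -2 + p$)
$l{\left(-1,-1 \right)} R{\left(Y \right)} 12 = - 7 \left(-2 - 6\right) 12 = \left(-7\right) \left(-8\right) 12 = 56 \cdot 12 = 672$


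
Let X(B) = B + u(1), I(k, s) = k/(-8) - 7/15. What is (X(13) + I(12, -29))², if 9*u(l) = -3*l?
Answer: 11449/100 ≈ 114.49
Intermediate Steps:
I(k, s) = -7/15 - k/8 (I(k, s) = k*(-⅛) - 7*1/15 = -k/8 - 7/15 = -7/15 - k/8)
u(l) = -l/3 (u(l) = (-3*l)/9 = -l/3)
X(B) = -⅓ + B (X(B) = B - ⅓*1 = B - ⅓ = -⅓ + B)
(X(13) + I(12, -29))² = ((-⅓ + 13) + (-7/15 - ⅛*12))² = (38/3 + (-7/15 - 3/2))² = (38/3 - 59/30)² = (107/10)² = 11449/100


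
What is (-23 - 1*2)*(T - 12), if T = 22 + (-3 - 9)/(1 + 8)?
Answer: -650/3 ≈ -216.67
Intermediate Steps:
T = 62/3 (T = 22 - 12/9 = 22 - 12*⅑ = 22 - 4/3 = 62/3 ≈ 20.667)
(-23 - 1*2)*(T - 12) = (-23 - 1*2)*(62/3 - 12) = (-23 - 2)*(26/3) = -25*26/3 = -650/3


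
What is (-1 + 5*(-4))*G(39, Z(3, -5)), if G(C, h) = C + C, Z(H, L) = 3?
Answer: -1638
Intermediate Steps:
G(C, h) = 2*C
(-1 + 5*(-4))*G(39, Z(3, -5)) = (-1 + 5*(-4))*(2*39) = (-1 - 20)*78 = -21*78 = -1638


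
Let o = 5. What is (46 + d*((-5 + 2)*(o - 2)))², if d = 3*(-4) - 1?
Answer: 26569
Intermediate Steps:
d = -13 (d = -12 - 1 = -13)
(46 + d*((-5 + 2)*(o - 2)))² = (46 - 13*(-5 + 2)*(5 - 2))² = (46 - (-39)*3)² = (46 - 13*(-9))² = (46 + 117)² = 163² = 26569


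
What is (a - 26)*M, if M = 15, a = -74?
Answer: -1500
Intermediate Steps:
(a - 26)*M = (-74 - 26)*15 = -100*15 = -1500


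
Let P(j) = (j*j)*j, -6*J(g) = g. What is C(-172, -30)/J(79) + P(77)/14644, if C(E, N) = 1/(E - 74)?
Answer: 211246433/6775988 ≈ 31.176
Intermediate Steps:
J(g) = -g/6
P(j) = j³ (P(j) = j²*j = j³)
C(E, N) = 1/(-74 + E)
C(-172, -30)/J(79) + P(77)/14644 = 1/((-74 - 172)*((-⅙*79))) + 77³/14644 = 1/((-246)*(-79/6)) + 456533*(1/14644) = -1/246*(-6/79) + 65219/2092 = 1/3239 + 65219/2092 = 211246433/6775988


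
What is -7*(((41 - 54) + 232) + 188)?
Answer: -2849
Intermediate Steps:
-7*(((41 - 54) + 232) + 188) = -7*((-13 + 232) + 188) = -7*(219 + 188) = -7*407 = -2849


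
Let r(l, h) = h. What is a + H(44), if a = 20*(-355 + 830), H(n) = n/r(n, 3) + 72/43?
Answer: 1227608/129 ≈ 9516.3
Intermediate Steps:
H(n) = 72/43 + n/3 (H(n) = n/3 + 72/43 = 72/43 + n/3)
a = 9500 (a = 20*475 = 9500)
a + H(44) = 9500 + (72/43 + (⅓)*44) = 9500 + (72/43 + 44/3) = 9500 + 2108/129 = 1227608/129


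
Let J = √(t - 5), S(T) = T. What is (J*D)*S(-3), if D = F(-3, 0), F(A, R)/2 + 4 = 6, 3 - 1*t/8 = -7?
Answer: -60*√3 ≈ -103.92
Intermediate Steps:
t = 80 (t = 24 - 8*(-7) = 24 + 56 = 80)
F(A, R) = 4 (F(A, R) = -8 + 2*6 = -8 + 12 = 4)
D = 4
J = 5*√3 (J = √(80 - 5) = √75 = 5*√3 ≈ 8.6602)
(J*D)*S(-3) = ((5*√3)*4)*(-3) = (20*√3)*(-3) = -60*√3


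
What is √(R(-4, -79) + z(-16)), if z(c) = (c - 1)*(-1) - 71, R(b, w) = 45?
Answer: 3*I ≈ 3.0*I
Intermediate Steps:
z(c) = -70 - c (z(c) = (-1 + c)*(-1) - 71 = (1 - c) - 71 = -70 - c)
√(R(-4, -79) + z(-16)) = √(45 + (-70 - 1*(-16))) = √(45 + (-70 + 16)) = √(45 - 54) = √(-9) = 3*I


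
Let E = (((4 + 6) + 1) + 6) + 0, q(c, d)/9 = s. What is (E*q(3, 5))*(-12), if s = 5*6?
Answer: -55080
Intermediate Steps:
s = 30
q(c, d) = 270 (q(c, d) = 9*30 = 270)
E = 17 (E = ((10 + 1) + 6) + 0 = (11 + 6) + 0 = 17 + 0 = 17)
(E*q(3, 5))*(-12) = (17*270)*(-12) = 4590*(-12) = -55080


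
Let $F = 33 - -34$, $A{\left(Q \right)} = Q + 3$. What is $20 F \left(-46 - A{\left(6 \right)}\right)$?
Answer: $-73700$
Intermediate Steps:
$A{\left(Q \right)} = 3 + Q$
$F = 67$ ($F = 33 + 34 = 67$)
$20 F \left(-46 - A{\left(6 \right)}\right) = 20 \cdot 67 \left(-46 - \left(3 + 6\right)\right) = 1340 \left(-46 - 9\right) = 1340 \left(-55\right) = -73700$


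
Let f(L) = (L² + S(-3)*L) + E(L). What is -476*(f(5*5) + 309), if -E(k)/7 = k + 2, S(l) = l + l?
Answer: -283220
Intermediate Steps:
S(l) = 2*l
E(k) = -14 - 7*k (E(k) = -7*(k + 2) = -7*(2 + k) = -14 - 7*k)
f(L) = -14 + L² - 13*L (f(L) = (L² + (2*(-3))*L) + (-14 - 7*L) = (L² - 6*L) + (-14 - 7*L) = -14 + L² - 13*L)
-476*(f(5*5) + 309) = -476*((-14 + (5*5)² - 65*5) + 309) = -476*((-14 + 25² - 13*25) + 309) = -476*((-14 + 625 - 325) + 309) = -476*(286 + 309) = -476*595 = -283220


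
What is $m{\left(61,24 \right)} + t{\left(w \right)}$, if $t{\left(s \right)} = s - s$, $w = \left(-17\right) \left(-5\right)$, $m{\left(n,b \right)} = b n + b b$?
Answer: $2040$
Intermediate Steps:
$m{\left(n,b \right)} = b^{2} + b n$ ($m{\left(n,b \right)} = b n + b^{2} = b^{2} + b n$)
$w = 85$
$t{\left(s \right)} = 0$
$m{\left(61,24 \right)} + t{\left(w \right)} = 24 \left(24 + 61\right) + 0 = 24 \cdot 85 + 0 = 2040 + 0 = 2040$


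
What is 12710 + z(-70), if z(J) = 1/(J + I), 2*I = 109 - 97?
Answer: 813439/64 ≈ 12710.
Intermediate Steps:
I = 6 (I = (109 - 97)/2 = (½)*12 = 6)
z(J) = 1/(6 + J) (z(J) = 1/(J + 6) = 1/(6 + J))
12710 + z(-70) = 12710 + 1/(6 - 70) = 12710 + 1/(-64) = 12710 - 1/64 = 813439/64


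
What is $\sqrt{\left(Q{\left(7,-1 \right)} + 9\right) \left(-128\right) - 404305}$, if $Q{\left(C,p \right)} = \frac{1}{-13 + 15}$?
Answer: $i \sqrt{405521} \approx 636.81 i$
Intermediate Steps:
$Q{\left(C,p \right)} = \frac{1}{2}$
$\sqrt{\left(Q{\left(7,-1 \right)} + 9\right) \left(-128\right) - 404305} = \sqrt{\left(\frac{1}{2} + 9\right) \left(-128\right) - 404305} = \sqrt{\frac{19}{2} \left(-128\right) - 404305} = \sqrt{-1216 - 404305} = \sqrt{-405521} = i \sqrt{405521}$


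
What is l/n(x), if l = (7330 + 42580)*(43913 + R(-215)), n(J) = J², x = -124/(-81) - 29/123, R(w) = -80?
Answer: 1049056020512010/804287 ≈ 1.3043e+9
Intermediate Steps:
x = 4301/3321 (x = -124*(-1/81) - 29*1/123 = 124/81 - 29/123 = 4301/3321 ≈ 1.2951)
l = 2187705030 (l = (7330 + 42580)*(43913 - 80) = 49910*43833 = 2187705030)
l/n(x) = 2187705030/((4301/3321)²) = 2187705030/(18498601/11029041) = 2187705030*(11029041/18498601) = 1049056020512010/804287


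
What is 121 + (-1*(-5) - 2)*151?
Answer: 574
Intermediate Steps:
121 + (-1*(-5) - 2)*151 = 121 + (5 - 2)*151 = 121 + 3*151 = 121 + 453 = 574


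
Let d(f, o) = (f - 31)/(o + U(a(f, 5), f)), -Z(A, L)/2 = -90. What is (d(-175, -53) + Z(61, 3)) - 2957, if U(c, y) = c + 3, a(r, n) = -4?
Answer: -74876/27 ≈ -2773.2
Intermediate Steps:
Z(A, L) = 180 (Z(A, L) = -2*(-90) = 180)
U(c, y) = 3 + c
d(f, o) = (-31 + f)/(-1 + o) (d(f, o) = (f - 31)/(o + (3 - 4)) = (-31 + f)/(o - 1) = (-31 + f)/(-1 + o))
(d(-175, -53) + Z(61, 3)) - 2957 = ((-31 - 175)/(-1 - 53) + 180) - 2957 = (-206/(-54) + 180) - 2957 = (-1/54*(-206) + 180) - 2957 = (103/27 + 180) - 2957 = 4963/27 - 2957 = -74876/27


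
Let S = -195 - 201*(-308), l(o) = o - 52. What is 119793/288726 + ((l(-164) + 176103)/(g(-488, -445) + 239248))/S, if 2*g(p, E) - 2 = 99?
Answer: 131046906840411/315841185374218 ≈ 0.41491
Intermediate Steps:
l(o) = -52 + o
g(p, E) = 101/2 (g(p, E) = 1 + (1/2)*99 = 1 + 99/2 = 101/2)
S = 61713 (S = -195 + 61908 = 61713)
119793/288726 + ((l(-164) + 176103)/(g(-488, -445) + 239248))/S = 119793/288726 + (((-52 - 164) + 176103)/(101/2 + 239248))/61713 = 119793*(1/288726) + ((-216 + 176103)/(478597/2))*(1/61713) = 39931/96242 + (175887*(2/478597))*(1/61713) = 39931/96242 + (351774/478597)*(1/61713) = 39931/96242 + 39086/3281739629 = 131046906840411/315841185374218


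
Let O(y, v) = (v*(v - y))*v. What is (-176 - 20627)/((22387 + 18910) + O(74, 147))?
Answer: -20803/1618754 ≈ -0.012851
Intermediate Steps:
O(y, v) = v**2*(v - y)
(-176 - 20627)/((22387 + 18910) + O(74, 147)) = (-176 - 20627)/((22387 + 18910) + 147**2*(147 - 1*74)) = -20803/(41297 + 21609*(147 - 74)) = -20803/(41297 + 21609*73) = -20803/(41297 + 1577457) = -20803/1618754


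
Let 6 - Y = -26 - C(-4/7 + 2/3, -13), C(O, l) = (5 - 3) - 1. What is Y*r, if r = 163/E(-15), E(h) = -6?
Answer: -1793/2 ≈ -896.50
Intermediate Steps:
C(O, l) = 1 (C(O, l) = 2 - 1 = 1)
Y = 33 (Y = 6 - (-26 - 1*1) = 6 - (-26 - 1) = 6 - 1*(-27) = 6 + 27 = 33)
r = -163/6 (r = 163/(-6) = 163*(-⅙) = -163/6 ≈ -27.167)
Y*r = 33*(-163/6) = -1793/2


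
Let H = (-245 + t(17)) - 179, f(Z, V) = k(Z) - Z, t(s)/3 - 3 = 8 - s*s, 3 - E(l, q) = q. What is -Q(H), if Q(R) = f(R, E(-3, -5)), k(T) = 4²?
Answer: -1274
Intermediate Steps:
E(l, q) = 3 - q
k(T) = 16
t(s) = 33 - 3*s² (t(s) = 9 + 3*(8 - s*s) = 9 + 3*(8 - s²) = 9 + (24 - 3*s²) = 33 - 3*s²)
f(Z, V) = 16 - Z
H = -1258 (H = (-245 + (33 - 3*17²)) - 179 = (-245 + (33 - 3*289)) - 179 = (-245 + (33 - 867)) - 179 = (-245 - 834) - 179 = -1079 - 179 = -1258)
Q(R) = 16 - R
-Q(H) = -(16 - 1*(-1258)) = -(16 + 1258) = -1*1274 = -1274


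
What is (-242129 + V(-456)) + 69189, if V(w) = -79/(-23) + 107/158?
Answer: -628449017/3634 ≈ -1.7294e+5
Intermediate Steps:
V(w) = 14943/3634 (V(w) = -79*(-1/23) + 107*(1/158) = 79/23 + 107/158 = 14943/3634)
(-242129 + V(-456)) + 69189 = (-242129 + 14943/3634) + 69189 = -879881843/3634 + 69189 = -628449017/3634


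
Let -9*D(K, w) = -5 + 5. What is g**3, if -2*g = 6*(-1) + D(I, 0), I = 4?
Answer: 27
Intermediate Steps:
D(K, w) = 0 (D(K, w) = -(-5 + 5)/9 = -1/9*0 = 0)
g = 3 (g = -(6*(-1) + 0)/2 = -(-6 + 0)/2 = -1/2*(-6) = 3)
g**3 = 3**3 = 27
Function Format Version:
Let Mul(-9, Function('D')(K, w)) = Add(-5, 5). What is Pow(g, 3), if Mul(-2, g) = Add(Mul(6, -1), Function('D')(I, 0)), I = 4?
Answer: 27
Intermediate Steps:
Function('D')(K, w) = 0 (Function('D')(K, w) = Mul(Rational(-1, 9), Add(-5, 5)) = Mul(Rational(-1, 9), 0) = 0)
g = 3 (g = Mul(Rational(-1, 2), Add(Mul(6, -1), 0)) = Mul(Rational(-1, 2), Add(-6, 0)) = Mul(Rational(-1, 2), -6) = 3)
Pow(g, 3) = Pow(3, 3) = 27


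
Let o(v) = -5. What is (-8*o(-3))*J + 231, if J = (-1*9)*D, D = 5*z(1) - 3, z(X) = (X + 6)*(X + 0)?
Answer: -11289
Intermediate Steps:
z(X) = X*(6 + X) (z(X) = (6 + X)*X = X*(6 + X))
D = 32 (D = 5*(1*(6 + 1)) - 3 = 5*(1*7) - 3 = 5*7 - 3 = 35 - 3 = 32)
J = -288 (J = -1*9*32 = -9*32 = -288)
(-8*o(-3))*J + 231 = -8*(-5)*(-288) + 231 = 40*(-288) + 231 = -11520 + 231 = -11289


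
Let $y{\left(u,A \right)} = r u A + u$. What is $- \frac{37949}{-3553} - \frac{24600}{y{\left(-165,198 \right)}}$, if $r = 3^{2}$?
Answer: $\frac{68192787}{6334999} \approx 10.764$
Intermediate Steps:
$r = 9$
$y{\left(u,A \right)} = u + 9 A u$ ($y{\left(u,A \right)} = 9 u A + u = 9 A u + u = u + 9 A u$)
$- \frac{37949}{-3553} - \frac{24600}{y{\left(-165,198 \right)}} = - \frac{37949}{-3553} - \frac{24600}{\left(-165\right) \left(1 + 9 \cdot 198\right)} = \left(-37949\right) \left(- \frac{1}{3553}\right) - \frac{24600}{\left(-165\right) \left(1 + 1782\right)} = \frac{37949}{3553} - \frac{24600}{\left(-165\right) 1783} = \frac{37949}{3553} - \frac{24600}{-294195} = \frac{37949}{3553} - - \frac{1640}{19613} = \frac{37949}{3553} + \frac{1640}{19613} = \frac{68192787}{6334999}$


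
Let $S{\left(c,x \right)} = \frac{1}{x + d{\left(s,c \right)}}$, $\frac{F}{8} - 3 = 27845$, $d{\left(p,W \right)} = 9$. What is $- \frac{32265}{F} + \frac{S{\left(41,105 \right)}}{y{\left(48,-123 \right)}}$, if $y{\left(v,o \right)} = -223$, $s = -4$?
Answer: $- \frac{410231807}{2831807424} \approx -0.14487$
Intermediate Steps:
$F = 222784$ ($F = 24 + 8 \cdot 27845 = 24 + 222760 = 222784$)
$S{\left(c,x \right)} = \frac{1}{9 + x}$ ($S{\left(c,x \right)} = \frac{1}{x + 9} = \frac{1}{9 + x}$)
$- \frac{32265}{F} + \frac{S{\left(41,105 \right)}}{y{\left(48,-123 \right)}} = - \frac{32265}{222784} + \frac{1}{\left(9 + 105\right) \left(-223\right)} = \left(-32265\right) \frac{1}{222784} + \frac{1}{114} \left(- \frac{1}{223}\right) = - \frac{32265}{222784} + \frac{1}{114} \left(- \frac{1}{223}\right) = - \frac{32265}{222784} - \frac{1}{25422} = - \frac{410231807}{2831807424}$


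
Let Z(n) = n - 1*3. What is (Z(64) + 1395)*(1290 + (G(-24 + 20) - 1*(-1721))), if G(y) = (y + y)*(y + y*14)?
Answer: 5082896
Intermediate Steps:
G(y) = 30*y**2 (G(y) = (2*y)*(y + 14*y) = (2*y)*(15*y) = 30*y**2)
Z(n) = -3 + n (Z(n) = n - 3 = -3 + n)
(Z(64) + 1395)*(1290 + (G(-24 + 20) - 1*(-1721))) = ((-3 + 64) + 1395)*(1290 + (30*(-24 + 20)**2 - 1*(-1721))) = (61 + 1395)*(1290 + (30*(-4)**2 + 1721)) = 1456*(1290 + (30*16 + 1721)) = 1456*(1290 + (480 + 1721)) = 1456*(1290 + 2201) = 1456*3491 = 5082896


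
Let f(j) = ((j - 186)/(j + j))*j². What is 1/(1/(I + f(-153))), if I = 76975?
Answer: 205817/2 ≈ 1.0291e+5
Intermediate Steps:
f(j) = j*(-186 + j)/2 (f(j) = ((-186 + j)/((2*j)))*j² = ((-186 + j)*(1/(2*j)))*j² = ((-186 + j)/(2*j))*j² = j*(-186 + j)/2)
1/(1/(I + f(-153))) = 1/(1/(76975 + (½)*(-153)*(-186 - 153))) = 1/(1/(76975 + (½)*(-153)*(-339))) = 1/(1/(76975 + 51867/2)) = 1/(1/(205817/2)) = 1/(2/205817) = 205817/2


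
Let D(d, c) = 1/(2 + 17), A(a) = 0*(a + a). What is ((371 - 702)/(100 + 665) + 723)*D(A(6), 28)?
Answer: 552764/14535 ≈ 38.030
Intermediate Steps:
A(a) = 0 (A(a) = 0*(2*a) = 0)
D(d, c) = 1/19
((371 - 702)/(100 + 665) + 723)*D(A(6), 28) = ((371 - 702)/(100 + 665) + 723)*(1/19) = (-331/765 + 723)*(1/19) = (552764/765)*(1/19) = 552764/14535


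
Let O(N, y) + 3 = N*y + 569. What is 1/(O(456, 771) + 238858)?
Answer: 1/591000 ≈ 1.6920e-6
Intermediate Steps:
O(N, y) = 566 + N*y (O(N, y) = -3 + (N*y + 569) = -3 + (569 + N*y) = 566 + N*y)
1/(O(456, 771) + 238858) = 1/((566 + 456*771) + 238858) = 1/((566 + 351576) + 238858) = 1/(352142 + 238858) = 1/591000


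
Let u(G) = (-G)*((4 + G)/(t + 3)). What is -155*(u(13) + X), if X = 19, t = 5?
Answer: 10695/8 ≈ 1336.9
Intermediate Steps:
u(G) = -G*(1/2 + G/8) (u(G) = (-G)*((4 + G)/(5 + 3)) = (-G)*((4 + G)/8) = (-G)*((4 + G)*(1/8)) = (-G)*(1/2 + G/8) = -G*(1/2 + G/8))
-155*(u(13) + X) = -155*(-1/8*13*(4 + 13) + 19) = -155*(-1/8*13*17 + 19) = -155*(-221/8 + 19) = -155*(-69/8) = 10695/8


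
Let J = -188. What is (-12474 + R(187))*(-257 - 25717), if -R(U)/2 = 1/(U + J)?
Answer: 323947728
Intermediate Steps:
R(U) = -2/(-188 + U) (R(U) = -2/(U - 188) = -2/(-188 + U))
(-12474 + R(187))*(-257 - 25717) = (-12474 - 2/(-188 + 187))*(-257 - 25717) = (-12474 - 2/(-1))*(-25974) = (-12474 - 2*(-1))*(-25974) = (-12474 + 2)*(-25974) = -12472*(-25974) = 323947728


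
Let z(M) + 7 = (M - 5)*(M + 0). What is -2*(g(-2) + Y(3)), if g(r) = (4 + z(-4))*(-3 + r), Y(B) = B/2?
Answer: 327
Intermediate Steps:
Y(B) = B/2 (Y(B) = B*(1/2) = B/2)
z(M) = -7 + M*(-5 + M) (z(M) = -7 + (M - 5)*(M + 0) = -7 + (-5 + M)*M = -7 + M*(-5 + M))
g(r) = -99 + 33*r (g(r) = (4 + (-7 + (-4)**2 - 5*(-4)))*(-3 + r) = (4 + (-7 + 16 + 20))*(-3 + r) = (4 + 29)*(-3 + r) = 33*(-3 + r) = -99 + 33*r)
-2*(g(-2) + Y(3)) = -2*((-99 + 33*(-2)) + (1/2)*3) = -2*((-99 - 66) + 3/2) = -2*(-165 + 3/2) = -2*(-327/2) = 327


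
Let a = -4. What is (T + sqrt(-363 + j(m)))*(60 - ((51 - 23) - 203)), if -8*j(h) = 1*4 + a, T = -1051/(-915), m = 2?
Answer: 49397/183 + 2585*I*sqrt(3) ≈ 269.93 + 4477.4*I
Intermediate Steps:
T = 1051/915 (T = -1051*(-1/915) = 1051/915 ≈ 1.1486)
j(h) = 0 (j(h) = -(1*4 - 4)/8 = -(4 - 4)/8 = -1/8*0 = 0)
(T + sqrt(-363 + j(m)))*(60 - ((51 - 23) - 203)) = (1051/915 + sqrt(-363 + 0))*(60 - ((51 - 23) - 203)) = (1051/915 + sqrt(-363))*(60 - (28 - 203)) = (1051/915 + 11*I*sqrt(3))*(60 - 1*(-175)) = (1051/915 + 11*I*sqrt(3))*(60 + 175) = (1051/915 + 11*I*sqrt(3))*235 = 49397/183 + 2585*I*sqrt(3)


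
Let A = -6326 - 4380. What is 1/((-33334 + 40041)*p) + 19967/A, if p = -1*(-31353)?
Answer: -4198752018451/2251306617126 ≈ -1.8650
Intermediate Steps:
A = -10706
p = 31353
1/((-33334 + 40041)*p) + 19967/A = 1/((-33334 + 40041)*31353) + 19967/(-10706) = (1/31353)/6707 + 19967*(-1/10706) = (1/6707)*(1/31353) - 19967/10706 = 1/210284571 - 19967/10706 = -4198752018451/2251306617126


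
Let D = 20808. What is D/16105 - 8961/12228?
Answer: 36707773/65643980 ≈ 0.55919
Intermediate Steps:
D/16105 - 8961/12228 = 20808/16105 - 8961/12228 = 20808*(1/16105) - 8961*1/12228 = 20808/16105 - 2987/4076 = 36707773/65643980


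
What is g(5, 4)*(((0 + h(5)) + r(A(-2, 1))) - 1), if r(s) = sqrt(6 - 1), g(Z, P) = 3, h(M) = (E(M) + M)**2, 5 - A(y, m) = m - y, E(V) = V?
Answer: 297 + 3*sqrt(5) ≈ 303.71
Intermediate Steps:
A(y, m) = 5 + y - m (A(y, m) = 5 - (m - y) = 5 + (y - m) = 5 + y - m)
h(M) = 4*M**2 (h(M) = (M + M)**2 = (2*M)**2 = 4*M**2)
r(s) = sqrt(5)
g(5, 4)*(((0 + h(5)) + r(A(-2, 1))) - 1) = 3*(((0 + 4*5**2) + sqrt(5)) - 1) = 3*(((0 + 4*25) + sqrt(5)) - 1) = 3*(((0 + 100) + sqrt(5)) - 1) = 3*((100 + sqrt(5)) - 1) = 3*(99 + sqrt(5)) = 297 + 3*sqrt(5)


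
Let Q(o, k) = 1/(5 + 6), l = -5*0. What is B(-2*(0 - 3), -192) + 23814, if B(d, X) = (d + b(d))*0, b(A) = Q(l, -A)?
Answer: 23814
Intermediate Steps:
l = 0
Q(o, k) = 1/11
b(A) = 1/11
B(d, X) = 0 (B(d, X) = (d + 1/11)*0 = (1/11 + d)*0 = 0)
B(-2*(0 - 3), -192) + 23814 = 0 + 23814 = 23814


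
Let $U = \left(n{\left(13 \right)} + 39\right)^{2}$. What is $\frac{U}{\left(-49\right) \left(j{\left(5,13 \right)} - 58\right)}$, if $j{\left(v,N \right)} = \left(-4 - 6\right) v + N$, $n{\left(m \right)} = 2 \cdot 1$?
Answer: $\frac{1681}{4655} \approx 0.36112$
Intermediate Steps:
$n{\left(m \right)} = 2$
$j{\left(v,N \right)} = N - 10 v$ ($j{\left(v,N \right)} = \left(-4 - 6\right) v + N = - 10 v + N = N - 10 v$)
$U = 1681$ ($U = \left(2 + 39\right)^{2} = 41^{2} = 1681$)
$\frac{U}{\left(-49\right) \left(j{\left(5,13 \right)} - 58\right)} = \frac{1681}{\left(-49\right) \left(\left(13 - 50\right) - 58\right)} = \frac{1681}{\left(-49\right) \left(-37 - 58\right)} = \frac{1681}{\left(-49\right) \left(-95\right)} = \frac{1681}{4655}$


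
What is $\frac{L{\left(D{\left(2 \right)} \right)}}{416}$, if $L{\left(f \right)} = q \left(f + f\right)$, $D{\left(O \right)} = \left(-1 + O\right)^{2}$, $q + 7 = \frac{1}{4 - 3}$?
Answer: $- \frac{3}{104} \approx -0.028846$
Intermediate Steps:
$q = -6$ ($q = -7 + \frac{1}{4 - 3} = -7 + 1^{-1} = -7 + 1 = -6$)
$L{\left(f \right)} = - 12 f$ ($L{\left(f \right)} = - 6 \left(f + f\right) = - 6 \cdot 2 f = - 12 f$)
$\frac{L{\left(D{\left(2 \right)} \right)}}{416} = \frac{\left(-12\right) \left(-1 + 2\right)^{2}}{416} = - 12 \cdot 1^{2} \cdot \frac{1}{416} = \left(-12\right) 1 \cdot \frac{1}{416} = \left(-12\right) \frac{1}{416} = - \frac{3}{104}$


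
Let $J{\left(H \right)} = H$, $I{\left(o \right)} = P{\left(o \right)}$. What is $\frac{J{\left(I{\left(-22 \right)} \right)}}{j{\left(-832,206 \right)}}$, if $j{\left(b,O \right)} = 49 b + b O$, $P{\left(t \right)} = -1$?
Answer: $\frac{1}{212160} \approx 4.7134 \cdot 10^{-6}$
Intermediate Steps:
$j{\left(b,O \right)} = 49 b + O b$
$I{\left(o \right)} = -1$
$\frac{J{\left(I{\left(-22 \right)} \right)}}{j{\left(-832,206 \right)}} = - \frac{1}{\left(-832\right) \left(49 + 206\right)} = - \frac{1}{\left(-832\right) 255} = - \frac{1}{-212160} = \left(-1\right) \left(- \frac{1}{212160}\right) = \frac{1}{212160}$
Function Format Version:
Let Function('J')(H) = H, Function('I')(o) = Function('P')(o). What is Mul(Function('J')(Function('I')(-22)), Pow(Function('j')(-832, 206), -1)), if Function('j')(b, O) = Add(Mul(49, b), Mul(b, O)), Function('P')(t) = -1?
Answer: Rational(1, 212160) ≈ 4.7134e-6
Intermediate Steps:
Function('j')(b, O) = Add(Mul(49, b), Mul(O, b))
Function('I')(o) = -1
Mul(Function('J')(Function('I')(-22)), Pow(Function('j')(-832, 206), -1)) = Mul(-1, Pow(Mul(-832, Add(49, 206)), -1)) = Mul(-1, Pow(Mul(-832, 255), -1)) = Mul(-1, Pow(-212160, -1)) = Mul(-1, Rational(-1, 212160)) = Rational(1, 212160)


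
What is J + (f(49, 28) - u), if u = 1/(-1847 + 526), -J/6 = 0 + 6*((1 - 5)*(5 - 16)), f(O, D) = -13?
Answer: -2109636/1321 ≈ -1597.0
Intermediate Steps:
J = -1584 (J = -6*(0 + 6*((1 - 5)*(5 - 16))) = -6*(0 + 6*(-4*(-11))) = -6*(0 + 6*44) = -6*(0 + 264) = -6*264 = -1584)
u = -1/1321 (u = 1/(-1321) = -1/1321 ≈ -0.00075700)
J + (f(49, 28) - u) = -1584 + (-13 - 1*(-1/1321)) = -1584 + (-13 + 1/1321) = -1584 - 17172/1321 = -2109636/1321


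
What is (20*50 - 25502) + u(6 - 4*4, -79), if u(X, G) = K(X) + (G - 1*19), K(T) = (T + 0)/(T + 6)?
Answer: -49195/2 ≈ -24598.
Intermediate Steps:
K(T) = T/(6 + T)
u(X, G) = -19 + G + X/(6 + X) (u(X, G) = X/(6 + X) + (G - 1*19) = X/(6 + X) + (G - 19) = X/(6 + X) + (-19 + G) = -19 + G + X/(6 + X))
(20*50 - 25502) + u(6 - 4*4, -79) = (20*50 - 25502) + ((6 - 4*4) + (-19 - 79)*(6 + (6 - 4*4)))/(6 + (6 - 4*4)) = (1000 - 25502) + ((6 - 16) - 98*(6 + (6 - 16)))/(6 + (6 - 16)) = -24502 + (-10 - 98*(6 - 10))/(6 - 10) = -24502 + (-10 - 98*(-4))/(-4) = -24502 - (-10 + 392)/4 = -24502 - 1/4*382 = -24502 - 191/2 = -49195/2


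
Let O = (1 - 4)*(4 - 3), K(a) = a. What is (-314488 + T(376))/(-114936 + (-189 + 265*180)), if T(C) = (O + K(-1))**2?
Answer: 104824/22475 ≈ 4.6640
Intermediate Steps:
O = -3 (O = -3*1 = -3)
T(C) = 16 (T(C) = (-3 - 1)**2 = (-4)**2 = 16)
(-314488 + T(376))/(-114936 + (-189 + 265*180)) = (-314488 + 16)/(-114936 + (-189 + 265*180)) = -314472/(-114936 + (-189 + 47700)) = -314472/(-114936 + 47511) = -314472/(-67425) = -314472*(-1/67425) = 104824/22475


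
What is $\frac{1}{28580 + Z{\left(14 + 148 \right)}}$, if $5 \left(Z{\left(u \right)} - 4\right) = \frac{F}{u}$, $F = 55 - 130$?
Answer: $\frac{54}{1543531} \approx 3.4985 \cdot 10^{-5}$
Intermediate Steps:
$F = -75$ ($F = 55 - 130 = -75$)
$Z{\left(u \right)} = 4 - \frac{15}{u}$ ($Z{\left(u \right)} = 4 + \frac{\left(-75\right) \frac{1}{u}}{5} = 4 - \frac{15}{u}$)
$\frac{1}{28580 + Z{\left(14 + 148 \right)}} = \frac{1}{28580 + \left(4 - \frac{15}{14 + 148}\right)} = \frac{1}{28580 + \left(4 - \frac{15}{162}\right)} = \frac{1}{28580 + \left(4 - \frac{5}{54}\right)} = \frac{1}{28580 + \frac{211}{54}} = \frac{1}{\frac{1543531}{54}} = \frac{54}{1543531}$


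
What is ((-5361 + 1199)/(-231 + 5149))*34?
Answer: -70754/2459 ≈ -28.773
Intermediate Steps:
((-5361 + 1199)/(-231 + 5149))*34 = -4162/4918*34 = -4162*1/4918*34 = -2081/2459*34 = -70754/2459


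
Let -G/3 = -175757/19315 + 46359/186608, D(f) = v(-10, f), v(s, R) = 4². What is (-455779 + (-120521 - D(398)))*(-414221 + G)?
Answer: 215094808370704207153/901083380 ≈ 2.3871e+11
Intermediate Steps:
v(s, R) = 16
D(f) = 16
G = 95706714513/3604333520 (G = -3*(-175757/19315 + 46359/186608) = -3*(-31902238171/3604333520) = 95706714513/3604333520 ≈ 26.553)
(-455779 + (-120521 - D(398)))*(-414221 + G) = (-455779 + (-120521 - 1*16))*(-414221 + 95706714513/3604333520) = (-455779 + (-120521 - 16))*(-1492894928273407/3604333520) = (-455779 - 120537)*(-1492894928273407/3604333520) = -576316*(-1492894928273407/3604333520) = 215094808370704207153/901083380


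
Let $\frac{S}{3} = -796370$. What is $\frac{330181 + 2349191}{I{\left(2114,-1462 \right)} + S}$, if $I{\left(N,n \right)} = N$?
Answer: $- \frac{669843}{596749} \approx -1.1225$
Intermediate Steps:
$S = -2389110$ ($S = 3 \left(-796370\right) = -2389110$)
$\frac{330181 + 2349191}{I{\left(2114,-1462 \right)} + S} = \frac{330181 + 2349191}{2114 - 2389110} = \frac{2679372}{-2386996} = 2679372 \left(- \frac{1}{2386996}\right) = - \frac{669843}{596749}$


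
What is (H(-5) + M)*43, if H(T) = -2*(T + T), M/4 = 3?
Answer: 1376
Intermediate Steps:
M = 12 (M = 4*3 = 12)
H(T) = -4*T
(H(-5) + M)*43 = (-4*(-5) + 12)*43 = (20 + 12)*43 = 32*43 = 1376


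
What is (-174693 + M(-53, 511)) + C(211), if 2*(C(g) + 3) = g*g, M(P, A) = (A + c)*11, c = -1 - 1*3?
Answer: -293717/2 ≈ -1.4686e+5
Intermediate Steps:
c = -4 (c = -1 - 3 = -4)
M(P, A) = -44 + 11*A (M(P, A) = (A - 4)*11 = (-4 + A)*11 = -44 + 11*A)
C(g) = -3 + g**2/2 (C(g) = -3 + (g*g)/2 = -3 + g**2/2)
(-174693 + M(-53, 511)) + C(211) = (-174693 + (-44 + 11*511)) + (-3 + (1/2)*211**2) = (-174693 + (-44 + 5621)) + (-3 + (1/2)*44521) = (-174693 + 5577) + (-3 + 44521/2) = -169116 + 44515/2 = -293717/2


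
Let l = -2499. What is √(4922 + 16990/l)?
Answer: 4*√39152343/357 ≈ 70.109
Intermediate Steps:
√(4922 + 16990/l) = √(4922 + 16990/(-2499)) = √(4922 + 16990*(-1/2499)) = √(4922 - 16990/2499) = √(12283088/2499) = 4*√39152343/357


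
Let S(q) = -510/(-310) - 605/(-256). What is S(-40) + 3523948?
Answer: 27966083139/7936 ≈ 3.5240e+6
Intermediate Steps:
S(q) = 31811/7936 (S(q) = -510*(-1/310) - 605*(-1/256) = 51/31 + 605/256 = 31811/7936)
S(-40) + 3523948 = 31811/7936 + 3523948 = 27966083139/7936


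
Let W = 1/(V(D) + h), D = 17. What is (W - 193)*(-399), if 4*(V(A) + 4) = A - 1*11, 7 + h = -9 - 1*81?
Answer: 15325191/199 ≈ 77011.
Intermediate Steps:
h = -97 (h = -7 + (-9 - 1*81) = -7 + (-9 - 81) = -7 - 90 = -97)
V(A) = -27/4 + A/4 (V(A) = -4 + (A - 1*11)/4 = -4 + (A - 11)/4 = -4 + (-11 + A)/4 = -4 + (-11/4 + A/4) = -27/4 + A/4)
W = -2/199 (W = 1/((-27/4 + (¼)*17) - 97) = 1/((-27/4 + 17/4) - 97) = 1/(-5/2 - 97) = 1/(-199/2) = -2/199 ≈ -0.010050)
(W - 193)*(-399) = (-2/199 - 193)*(-399) = -38409/199*(-399) = 15325191/199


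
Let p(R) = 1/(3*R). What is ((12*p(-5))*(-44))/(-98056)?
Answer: -22/61285 ≈ -0.00035898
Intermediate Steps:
p(R) = 1/(3*R)
((12*p(-5))*(-44))/(-98056) = ((12*((⅓)/(-5)))*(-44))/(-98056) = ((12*((⅓)*(-⅕)))*(-44))*(-1/98056) = ((12*(-1/15))*(-44))*(-1/98056) = -⅘*(-44)*(-1/98056) = (176/5)*(-1/98056) = -22/61285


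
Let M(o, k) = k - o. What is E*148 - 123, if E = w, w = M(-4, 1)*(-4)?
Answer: -3083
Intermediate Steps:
w = -20 (w = (1 - 1*(-4))*(-4) = (1 + 4)*(-4) = 5*(-4) = -20)
E = -20
E*148 - 123 = -20*148 - 123 = -2960 - 123 = -3083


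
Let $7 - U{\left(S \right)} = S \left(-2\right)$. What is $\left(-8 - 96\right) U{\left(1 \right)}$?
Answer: $-936$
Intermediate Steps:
$U{\left(S \right)} = 7 + 2 S$ ($U{\left(S \right)} = 7 - S \left(-2\right) = 7 - - 2 S = 7 + 2 S$)
$\left(-8 - 96\right) U{\left(1 \right)} = \left(-8 - 96\right) \left(7 + 2 \cdot 1\right) = - 104 \left(7 + 2\right) = \left(-104\right) 9 = -936$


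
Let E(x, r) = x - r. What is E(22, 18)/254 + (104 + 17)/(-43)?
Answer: -15281/5461 ≈ -2.7982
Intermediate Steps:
E(22, 18)/254 + (104 + 17)/(-43) = (22 - 1*18)/254 + (104 + 17)/(-43) = (22 - 18)*(1/254) + 121*(-1/43) = 4*(1/254) - 121/43 = 2/127 - 121/43 = -15281/5461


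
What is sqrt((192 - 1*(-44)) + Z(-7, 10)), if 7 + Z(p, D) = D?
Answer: sqrt(239) ≈ 15.460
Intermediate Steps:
Z(p, D) = -7 + D
sqrt((192 - 1*(-44)) + Z(-7, 10)) = sqrt((192 - 1*(-44)) + (-7 + 10)) = sqrt((192 + 44) + 3) = sqrt(236 + 3) = sqrt(239)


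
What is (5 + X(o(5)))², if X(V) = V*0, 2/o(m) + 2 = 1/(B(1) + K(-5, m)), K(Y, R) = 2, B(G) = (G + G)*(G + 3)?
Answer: 25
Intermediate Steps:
B(G) = 2*G*(3 + G) (B(G) = (2*G)*(3 + G) = 2*G*(3 + G))
o(m) = -20/19 (o(m) = 2/(-2 + 1/(2*1*(3 + 1) + 2)) = 2/(-2 + 1/(2*1*4 + 2)) = 2/(-2 + 1/(8 + 2)) = 2/(-2 + 1/10) = 2/(-2 + ⅒) = 2/(-19/10) = 2*(-10/19) = -20/19)
X(V) = 0
(5 + X(o(5)))² = (5 + 0)² = 5² = 25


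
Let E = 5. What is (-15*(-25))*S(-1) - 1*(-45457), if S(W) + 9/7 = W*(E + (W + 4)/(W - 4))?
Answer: 303274/7 ≈ 43325.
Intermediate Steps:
S(W) = -9/7 + W*(5 + (4 + W)/(-4 + W)) (S(W) = -9/7 + W*(5 + (W + 4)/(W - 4)) = -9/7 + W*(5 + (4 + W)/(-4 + W)))
(-15*(-25))*S(-1) - 1*(-45457) = (-15*(-25))*((36 - 121*(-1) + 42*(-1)²)/(7*(-4 - 1))) - 1*(-45457) = 375*((⅐)*(36 + 121 + 42*1)/(-5)) + 45457 = 375*((⅐)*(-⅕)*(36 + 121 + 42)) + 45457 = 375*((⅐)*(-⅕)*199) + 45457 = 375*(-199/35) + 45457 = -14925/7 + 45457 = 303274/7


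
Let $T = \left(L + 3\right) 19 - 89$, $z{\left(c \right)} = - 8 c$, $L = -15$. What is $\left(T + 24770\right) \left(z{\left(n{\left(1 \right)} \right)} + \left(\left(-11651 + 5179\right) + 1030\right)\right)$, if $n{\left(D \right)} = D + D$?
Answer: $-133464474$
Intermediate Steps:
$n{\left(D \right)} = 2 D$
$T = -317$ ($T = \left(-15 + 3\right) 19 - 89 = \left(-12\right) 19 - 89 = -228 - 89 = -317$)
$\left(T + 24770\right) \left(z{\left(n{\left(1 \right)} \right)} + \left(\left(-11651 + 5179\right) + 1030\right)\right) = \left(-317 + 24770\right) \left(- 8 \cdot 2 \cdot 1 + \left(\left(-11651 + 5179\right) + 1030\right)\right) = 24453 \left(\left(-8\right) 2 + \left(-6472 + 1030\right)\right) = 24453 \left(-16 - 5442\right) = 24453 \left(-5458\right) = -133464474$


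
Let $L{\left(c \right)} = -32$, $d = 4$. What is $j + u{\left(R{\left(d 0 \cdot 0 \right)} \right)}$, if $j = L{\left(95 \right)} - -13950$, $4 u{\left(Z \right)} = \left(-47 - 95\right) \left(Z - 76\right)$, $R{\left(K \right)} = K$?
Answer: $16616$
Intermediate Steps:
$u{\left(Z \right)} = 2698 - \frac{71 Z}{2}$ ($u{\left(Z \right)} = \frac{\left(-47 - 95\right) \left(Z - 76\right)}{4} = \frac{\left(-142\right) \left(-76 + Z\right)}{4} = \frac{10792 - 142 Z}{4} = 2698 - \frac{71 Z}{2}$)
$j = 13918$ ($j = -32 - -13950 = -32 + 13950 = 13918$)
$j + u{\left(R{\left(d 0 \cdot 0 \right)} \right)} = 13918 + \left(2698 - \frac{71 \cdot 4 \cdot 0 \cdot 0}{2}\right) = 13918 + \left(2698 - \frac{71 \cdot 0 \cdot 0}{2}\right) = 13918 + \left(2698 - 0\right) = 13918 + \left(2698 + 0\right) = 13918 + 2698 = 16616$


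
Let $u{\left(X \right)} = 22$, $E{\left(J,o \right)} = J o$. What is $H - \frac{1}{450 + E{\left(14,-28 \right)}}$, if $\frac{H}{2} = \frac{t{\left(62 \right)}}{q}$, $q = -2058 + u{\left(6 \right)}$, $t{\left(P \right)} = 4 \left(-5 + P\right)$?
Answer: $- \frac{7121}{29522} \approx -0.24121$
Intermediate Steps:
$t{\left(P \right)} = -20 + 4 P$
$q = -2036$ ($q = -2058 + 22 = -2036$)
$H = - \frac{114}{509}$ ($H = 2 \frac{-20 + 4 \cdot 62}{-2036} = 2 \left(-20 + 248\right) \left(- \frac{1}{2036}\right) = 2 \cdot 228 \left(- \frac{1}{2036}\right) = 2 \left(- \frac{57}{509}\right) = - \frac{114}{509} \approx -0.22397$)
$H - \frac{1}{450 + E{\left(14,-28 \right)}} = - \frac{114}{509} - \frac{1}{450 + 14 \left(-28\right)} = - \frac{114}{509} - \frac{1}{450 - 392} = - \frac{114}{509} - \frac{1}{58} = - \frac{7121}{29522}$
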